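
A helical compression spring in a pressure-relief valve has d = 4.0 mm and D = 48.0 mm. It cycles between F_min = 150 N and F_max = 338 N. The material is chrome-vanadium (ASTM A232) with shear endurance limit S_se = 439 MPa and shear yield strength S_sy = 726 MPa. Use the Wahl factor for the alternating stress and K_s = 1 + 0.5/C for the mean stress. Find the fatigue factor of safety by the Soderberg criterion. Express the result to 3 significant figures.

C = D/d = 48.0/4.0 = 12.0000; K_W = (4C−1)/(4C−4)+0.615/C = 1.1194; K_s = 1+0.5/C = 1.0417
F_a = (F_max−F_min)/2 = 94 N; F_m = (F_max+F_min)/2 = 244 N
τ_a = K_W·8F_aD/(πd³) = 1.1194 × 179.53 = 200.97 MPa
τ_m = K_s·8F_mD/(πd³) = 1.0417 × 466.01 = 485.42 MPa
Soderberg: 1/n_f = τ_a/S_se + τ_m/S_sy = 200.97/439 + 485.42/726 = 0.45779 + 0.66863 = 1.1264
n_f = 1/1.1264 = 0.8878

0.888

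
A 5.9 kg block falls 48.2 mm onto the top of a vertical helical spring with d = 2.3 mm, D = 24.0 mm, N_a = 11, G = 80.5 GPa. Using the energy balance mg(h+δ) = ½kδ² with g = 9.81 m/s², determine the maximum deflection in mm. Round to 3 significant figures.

94.4 mm

k = Gd⁴/(8D³N_a) = (80.5×10³)(2.3⁴)/(8·24.0³·11) = 1.8518 N/mm
W = mg = 5.9 × 9.81 = 57.879 N
½kδ² − Wδ − Wh = 0 → δ = (W + √(W² + 2kWh))/k
δ = (57.879 + √(3350 + 10332.1))/1.8518 = (57.879 + 116.97)/1.8518 = 94.422 mm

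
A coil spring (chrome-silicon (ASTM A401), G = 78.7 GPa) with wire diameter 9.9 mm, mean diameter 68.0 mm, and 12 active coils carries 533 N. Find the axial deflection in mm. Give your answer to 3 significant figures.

k = Gd⁴/(8D³N_a) = (78.7×10³)(9.9⁴)/(8·68.0³·12) = 25.045 N/mm
δ = F/k = 533 / 25.045 = 21.282 mm

21.3 mm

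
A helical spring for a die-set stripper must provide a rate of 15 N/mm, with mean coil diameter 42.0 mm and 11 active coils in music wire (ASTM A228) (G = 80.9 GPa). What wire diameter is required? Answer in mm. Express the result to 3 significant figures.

d = (8D³N_a·k / G)^(1/4) = (8·42.0³·11·15 / (80.9×10³))^0.25
  = (1208.9)^0.25 = 5.8965 mm

5.90 mm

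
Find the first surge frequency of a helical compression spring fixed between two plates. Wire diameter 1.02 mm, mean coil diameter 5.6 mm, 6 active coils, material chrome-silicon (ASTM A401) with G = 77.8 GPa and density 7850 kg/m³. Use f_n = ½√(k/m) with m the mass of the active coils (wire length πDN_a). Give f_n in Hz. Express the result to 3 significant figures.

k = Gd⁴/(8D³N_a) = (77.8×10³)(1.02⁴)/(8·5.6³·6) = 9.9902 N/mm = 9990.2 N/m
Wire length L = πDN_a = π·5.6·6 = 105.56 mm
m = ρ·(πd²/4)·L = 7850 × 0.81713×10⁻⁶ m² × 0.10556 m = 0.00067709 kg
f_n = ½√(k/m) = 0.5·√(9990.2/0.00067709) = 0.5·√(1.4755e+07) = 1920.6 Hz

1920 Hz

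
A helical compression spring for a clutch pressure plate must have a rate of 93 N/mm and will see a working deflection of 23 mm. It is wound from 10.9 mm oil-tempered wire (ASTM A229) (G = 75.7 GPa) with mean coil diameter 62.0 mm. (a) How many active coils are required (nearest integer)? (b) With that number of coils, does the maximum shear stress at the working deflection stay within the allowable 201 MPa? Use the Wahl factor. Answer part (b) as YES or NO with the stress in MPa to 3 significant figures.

(a) 6 coils; (b) NO, τ_max = 332 MPa

N_a = Gd⁴/(8D³k) = (75.7×10³)(10.9⁴)/(8·62.0³·93) = 6.026 → N_a = 6
Actual rate k = Gd⁴/(8D³·6) = 93.408 N/mm
Working load F = kδ = 93.408·23 = 2148.4 N
C = 62.0/10.9 = 5.6881; K_W = (4C−1)/(4C−4)+0.615/C = 1.2681
τ_max = K_W·8FD/(πd³) = 1.2681·261.92 = 332.14 MPa
τ_max > 201 MPa → exceeds allowable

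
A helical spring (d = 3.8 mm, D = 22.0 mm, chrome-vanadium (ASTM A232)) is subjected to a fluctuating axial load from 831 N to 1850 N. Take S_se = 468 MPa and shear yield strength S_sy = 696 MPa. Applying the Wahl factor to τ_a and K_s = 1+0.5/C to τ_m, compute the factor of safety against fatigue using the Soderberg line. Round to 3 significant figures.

C = D/d = 22.0/3.8 = 5.7895; K_W = (4C−1)/(4C−4)+0.615/C = 1.2628; K_s = 1+0.5/C = 1.0864
F_a = (F_max−F_min)/2 = 509.5 N; F_m = (F_max+F_min)/2 = 1340.5 N
τ_a = K_W·8F_aD/(πd³) = 1.2628 × 520.18 = 656.9 MPa
τ_m = K_s·8F_mD/(πd³) = 1.0864 × 1368.6 = 1486.8 MPa
Soderberg: 1/n_f = τ_a/S_se + τ_m/S_sy = 656.9/468 + 1486.8/696 = 1.40363 + 2.13621 = 3.5398
n_f = 1/3.5398 = 0.2825

0.282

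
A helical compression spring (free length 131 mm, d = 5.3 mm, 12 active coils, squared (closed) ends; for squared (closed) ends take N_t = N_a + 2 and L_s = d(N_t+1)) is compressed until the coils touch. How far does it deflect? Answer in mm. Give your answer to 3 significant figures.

51.5 mm

N_t = 14; L_s = 5.3·15 = 79.5 mm
δ_solid = L₀ − L_s = 131 − 79.5 = 51.5 mm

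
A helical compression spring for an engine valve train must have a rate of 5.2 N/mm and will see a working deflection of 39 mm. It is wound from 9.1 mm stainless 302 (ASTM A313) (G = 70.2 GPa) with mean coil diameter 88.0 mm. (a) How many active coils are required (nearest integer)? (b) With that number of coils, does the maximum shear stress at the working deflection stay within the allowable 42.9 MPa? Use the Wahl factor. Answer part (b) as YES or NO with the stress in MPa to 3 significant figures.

(a) 17 coils; (b) NO, τ_max = 69.3 MPa

N_a = Gd⁴/(8D³k) = (70.2×10³)(9.1⁴)/(8·88.0³·5.2) = 16.98 → N_a = 17
Actual rate k = Gd⁴/(8D³·17) = 5.1942 N/mm
Working load F = kδ = 5.1942·39 = 202.57 N
C = 88.0/9.1 = 9.6703; K_W = (4C−1)/(4C−4)+0.615/C = 1.1501
τ_max = K_W·8FD/(πd³) = 1.1501·60.239 = 69.281 MPa
τ_max > 42.9 MPa → exceeds allowable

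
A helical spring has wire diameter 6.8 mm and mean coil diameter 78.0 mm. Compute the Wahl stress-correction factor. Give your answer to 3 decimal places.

C = D/d = 78.0/6.8 = 11.4706
K_W = (4C−1)/(4C−4) + 0.615/C = 44.882/41.882 + 0.0536 = 1.1252

1.125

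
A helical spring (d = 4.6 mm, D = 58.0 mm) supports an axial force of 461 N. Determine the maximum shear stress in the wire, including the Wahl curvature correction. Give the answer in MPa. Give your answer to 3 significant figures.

779 MPa

Spring index C = D/d = 58.0/4.6 = 12.6087
K_W = (4C−1)/(4C−4) + 0.615/C = 49.435/46.435 + 0.0488 = 1.1134
τ₀ = 8FD/(πd³) = 8·461·58.0/(π·4.6³) = 213904/305.79 = 699.51 MPa
τ_max = K·τ₀ = 1.1134 × 699.51 = 778.83 MPa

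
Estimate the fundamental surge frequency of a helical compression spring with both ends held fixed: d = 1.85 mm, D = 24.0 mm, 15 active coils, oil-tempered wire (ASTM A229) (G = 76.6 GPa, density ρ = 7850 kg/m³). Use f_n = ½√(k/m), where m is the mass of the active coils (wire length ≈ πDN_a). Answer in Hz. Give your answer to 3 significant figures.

75.3 Hz

k = Gd⁴/(8D³N_a) = (76.6×10³)(1.85⁴)/(8·24.0³·15) = 0.54088 N/mm = 540.88 N/m
Wire length L = πDN_a = π·24.0·15 = 1131 mm
m = ρ·(πd²/4)·L = 7850 × 2.688×10⁻⁶ m² × 1.131 m = 0.023865 kg
f_n = ½√(k/m) = 0.5·√(540.88/0.023865) = 0.5·√(22664) = 75.274 Hz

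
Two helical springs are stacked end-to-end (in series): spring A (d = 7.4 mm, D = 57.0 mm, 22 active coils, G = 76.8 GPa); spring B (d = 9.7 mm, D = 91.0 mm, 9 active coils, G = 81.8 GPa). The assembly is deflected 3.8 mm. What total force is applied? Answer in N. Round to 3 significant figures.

17.6 N

k_A = Gd⁴/(8D³N_a) = (76.8×10³)(7.4⁴)/(8·57.0³·22) = 7.0656 N/mm
k_B = Gd⁴/(8D³N_a) = (81.8×10³)(9.7⁴)/(8·91.0³·9) = 13.347 N/mm
Series: 1/k_eq = 1/7.0656 + 1/13.347 = 0.21645; k_eq = 4.6199 N/mm
F = k_eq·δ = 4.6199·3.8 = 17.556 N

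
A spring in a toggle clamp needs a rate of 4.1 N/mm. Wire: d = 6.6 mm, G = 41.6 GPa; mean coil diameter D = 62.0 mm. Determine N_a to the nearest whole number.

N_a = Gd⁴/(8D³k) = (41.6×10³ × 6.6⁴)/(8 × 62.0³ × 4.1)
    = 7.89349e+07 / 7.81716e+06 = 10.1 → 10 coils

10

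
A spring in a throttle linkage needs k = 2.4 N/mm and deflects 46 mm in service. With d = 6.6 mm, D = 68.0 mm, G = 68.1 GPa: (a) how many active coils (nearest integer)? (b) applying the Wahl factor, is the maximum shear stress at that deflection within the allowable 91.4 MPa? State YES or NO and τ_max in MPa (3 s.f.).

N_a = Gd⁴/(8D³k) = (68.1×10³)(6.6⁴)/(8·68.0³·2.4) = 21.4 → N_a = 21
Actual rate k = Gd⁴/(8D³·21) = 2.4462 N/mm
Working load F = kδ = 2.4462·46 = 112.52 N
C = 68.0/6.6 = 10.3030; K_W = (4C−1)/(4C−4)+0.615/C = 1.1403
τ_max = K_W·8FD/(πd³) = 1.1403·67.774 = 77.283 MPa
τ_max ≤ 91.4 MPa → acceptable

(a) 21 coils; (b) YES, τ_max = 77.3 MPa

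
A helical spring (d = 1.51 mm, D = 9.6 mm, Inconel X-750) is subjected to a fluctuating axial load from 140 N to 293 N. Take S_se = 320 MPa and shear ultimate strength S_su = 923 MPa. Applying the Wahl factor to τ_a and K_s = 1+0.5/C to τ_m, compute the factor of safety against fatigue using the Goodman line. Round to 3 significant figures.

0.257

C = D/d = 9.6/1.51 = 6.3576; K_W = (4C−1)/(4C−4)+0.615/C = 1.2367; K_s = 1+0.5/C = 1.0786
F_a = (F_max−F_min)/2 = 76.5 N; F_m = (F_max+F_min)/2 = 216.5 N
τ_a = K_W·8F_aD/(πd³) = 1.2367 × 543.18 = 671.76 MPa
τ_m = K_s·8F_mD/(πd³) = 1.0786 × 1537.2 = 1658.1 MPa
Goodman: 1/n_f = τ_a/S_se + τ_m/S_su = 671.76/320 + 1658.1/923 = 2.09925 + 1.79645 = 3.8957
n_f = 1/3.8957 = 0.2567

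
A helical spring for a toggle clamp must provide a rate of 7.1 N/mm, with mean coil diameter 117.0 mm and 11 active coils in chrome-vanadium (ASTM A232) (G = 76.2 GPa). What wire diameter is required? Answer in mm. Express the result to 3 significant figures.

10.7 mm

d = (8D³N_a·k / G)^(1/4) = (8·117.0³·11·7.1 / (76.2×10³))^0.25
  = (13132)^0.25 = 10.7050 mm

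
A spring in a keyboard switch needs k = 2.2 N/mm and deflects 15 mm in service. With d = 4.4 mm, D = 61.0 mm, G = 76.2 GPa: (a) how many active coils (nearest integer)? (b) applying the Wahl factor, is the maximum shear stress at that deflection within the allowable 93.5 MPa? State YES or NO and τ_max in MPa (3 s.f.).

(a) 7 coils; (b) YES, τ_max = 67.8 MPa

N_a = Gd⁴/(8D³k) = (76.2×10³)(4.4⁴)/(8·61.0³·2.2) = 7.149 → N_a = 7
Actual rate k = Gd⁴/(8D³·7) = 2.2469 N/mm
Working load F = kδ = 2.2469·15 = 33.704 N
C = 61.0/4.4 = 13.8636; K_W = (4C−1)/(4C−4)+0.615/C = 1.1027
τ_max = K_W·8FD/(πd³) = 1.1027·61.46 = 67.77 MPa
τ_max ≤ 93.5 MPa → acceptable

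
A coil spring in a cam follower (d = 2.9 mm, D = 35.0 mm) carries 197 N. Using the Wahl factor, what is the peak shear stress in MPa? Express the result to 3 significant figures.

Spring index C = D/d = 35.0/2.9 = 12.0690
K_W = (4C−1)/(4C−4) + 0.615/C = 47.276/44.276 + 0.0510 = 1.1187
τ₀ = 8FD/(πd³) = 8·197·35.0/(π·2.9³) = 55160/76.62 = 719.91 MPa
τ_max = K·τ₀ = 1.1187 × 719.91 = 805.38 MPa

805 MPa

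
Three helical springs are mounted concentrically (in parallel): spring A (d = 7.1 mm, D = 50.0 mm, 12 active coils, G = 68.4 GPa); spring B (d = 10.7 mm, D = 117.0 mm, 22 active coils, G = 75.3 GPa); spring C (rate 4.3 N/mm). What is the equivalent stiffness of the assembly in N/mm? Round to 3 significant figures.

22.3 N/mm

k_A = Gd⁴/(8D³N_a) = (68.4×10³)(7.1⁴)/(8·50.0³·12) = 14.485 N/mm
k_B = Gd⁴/(8D³N_a) = (75.3×10³)(10.7⁴)/(8·117.0³·22) = 3.5015 N/mm
Parallel: k_eq = 14.485 + 3.5015 + 4.3 = 22.286 N/mm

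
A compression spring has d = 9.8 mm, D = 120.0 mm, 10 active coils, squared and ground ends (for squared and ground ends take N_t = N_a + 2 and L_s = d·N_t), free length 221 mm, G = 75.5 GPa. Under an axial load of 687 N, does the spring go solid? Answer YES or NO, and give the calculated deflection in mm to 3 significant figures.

YES, δ = 136 mm

k = Gd⁴/(8D³N_a) = (75.5×10³)(9.8⁴)/(8·120.0³·10) = 5.0375 N/mm
N_t = 12; L_s = 9.8·12 = 117.6 mm; δ_solid = L₀ − L_s = 221 − 117.6 = 103.4 mm
δ = F/k = 687/5.0375 = 136.38 mm
δ ≥ δ_solid → spring goes solid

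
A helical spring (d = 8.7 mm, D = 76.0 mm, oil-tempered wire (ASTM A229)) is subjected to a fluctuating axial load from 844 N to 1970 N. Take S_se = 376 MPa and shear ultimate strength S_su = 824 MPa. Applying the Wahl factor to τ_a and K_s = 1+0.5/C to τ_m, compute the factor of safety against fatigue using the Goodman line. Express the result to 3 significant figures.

C = D/d = 76.0/8.7 = 8.7356; K_W = (4C−1)/(4C−4)+0.615/C = 1.1674; K_s = 1+0.5/C = 1.0572
F_a = (F_max−F_min)/2 = 563 N; F_m = (F_max+F_min)/2 = 1407 N
τ_a = K_W·8F_aD/(πd³) = 1.1674 × 165.46 = 193.16 MPa
τ_m = K_s·8F_mD/(πd³) = 1.0572 × 413.51 = 437.18 MPa
Goodman: 1/n_f = τ_a/S_se + τ_m/S_su = 193.16/376 + 437.18/824 = 0.51371 + 0.53056 = 1.0443
n_f = 1/1.0443 = 0.9576

0.958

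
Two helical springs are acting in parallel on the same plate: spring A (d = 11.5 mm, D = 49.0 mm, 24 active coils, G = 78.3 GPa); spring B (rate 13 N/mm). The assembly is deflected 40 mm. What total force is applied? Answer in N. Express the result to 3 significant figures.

k_A = Gd⁴/(8D³N_a) = (78.3×10³)(11.5⁴)/(8·49.0³·24) = 60.627 N/mm
Parallel: k_eq = 60.627 + 13 = 73.627 N/mm
F = k_eq·δ = 73.627·40 = 2945.1 N

2950 N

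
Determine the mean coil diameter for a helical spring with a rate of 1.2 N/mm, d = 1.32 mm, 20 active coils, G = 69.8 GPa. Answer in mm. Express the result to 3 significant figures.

10.3 mm

D = (Gd⁴/(8N_a·k))^(1/3) = (69.8×10³·1.32⁴/(8·20·1.2))^(1/3)
  = (1103.7)^(1/3) = 10.3344 mm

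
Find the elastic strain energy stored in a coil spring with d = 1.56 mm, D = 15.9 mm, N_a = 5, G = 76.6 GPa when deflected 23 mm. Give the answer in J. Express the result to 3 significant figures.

0.746 J

k = Gd⁴/(8D³N_a) = (76.6×10³)(1.56⁴)/(8·15.9³·5) = 2.8215 N/mm
U = ½kδ² = 0.5 × 2.8215 × 23² = 746.28 N·mm = 0.74628 J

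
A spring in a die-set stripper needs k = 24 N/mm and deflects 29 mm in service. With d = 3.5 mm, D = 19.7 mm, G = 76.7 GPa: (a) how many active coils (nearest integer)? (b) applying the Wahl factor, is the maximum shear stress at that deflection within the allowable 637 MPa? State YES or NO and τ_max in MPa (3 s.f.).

N_a = Gd⁴/(8D³k) = (76.7×10³)(3.5⁴)/(8·19.7³·24) = 7.841 → N_a = 8
Actual rate k = Gd⁴/(8D³·8) = 23.523 N/mm
Working load F = kδ = 23.523·29 = 682.16 N
C = 19.7/3.5 = 5.6286; K_W = (4C−1)/(4C−4)+0.615/C = 1.2713
τ_max = K_W·8FD/(πd³) = 1.2713·798.16 = 1014.7 MPa
τ_max > 637 MPa → exceeds allowable

(a) 8 coils; (b) NO, τ_max = 1010 MPa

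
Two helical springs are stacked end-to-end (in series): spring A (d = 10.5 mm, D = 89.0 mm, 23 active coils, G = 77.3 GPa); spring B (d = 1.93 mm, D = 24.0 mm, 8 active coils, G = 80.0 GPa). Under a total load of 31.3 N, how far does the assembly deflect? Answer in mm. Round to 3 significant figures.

29.3 mm

k_A = Gd⁴/(8D³N_a) = (77.3×10³)(10.5⁴)/(8·89.0³·23) = 7.2435 N/mm
k_B = Gd⁴/(8D³N_a) = (80.0×10³)(1.93⁴)/(8·24.0³·8) = 1.2546 N/mm
Series: 1/k_eq = 1/7.2435 + 1/1.2546 = 0.93512; k_eq = 1.0694 N/mm
δ = F/k_eq = 31.3/1.0694 = 29.269 mm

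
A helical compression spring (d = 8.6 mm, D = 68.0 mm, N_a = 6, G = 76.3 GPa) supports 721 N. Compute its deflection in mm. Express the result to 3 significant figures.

26.1 mm

k = Gd⁴/(8D³N_a) = (76.3×10³)(8.6⁴)/(8·68.0³·6) = 27.654 N/mm
δ = F/k = 721 / 27.654 = 26.073 mm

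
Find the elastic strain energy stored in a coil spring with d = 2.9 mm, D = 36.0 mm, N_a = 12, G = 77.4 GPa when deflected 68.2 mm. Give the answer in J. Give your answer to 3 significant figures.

2.84 J

k = Gd⁴/(8D³N_a) = (77.4×10³)(2.9⁴)/(8·36.0³·12) = 1.2222 N/mm
U = ½kδ² = 0.5 × 1.2222 × 68.2² = 2842.5 N·mm = 2.8425 J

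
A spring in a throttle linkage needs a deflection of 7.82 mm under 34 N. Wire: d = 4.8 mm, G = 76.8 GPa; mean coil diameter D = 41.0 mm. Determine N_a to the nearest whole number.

17

Required rate k = F/δ = 34/7.82 = 4.3478 N/mm
N_a = Gd⁴/(8D³k) = (76.8×10³ × 4.8⁴)/(8 × 41.0³ × 4.3478)
    = 4.07686e+07 / 2.39725e+06 = 17.01 → 17 coils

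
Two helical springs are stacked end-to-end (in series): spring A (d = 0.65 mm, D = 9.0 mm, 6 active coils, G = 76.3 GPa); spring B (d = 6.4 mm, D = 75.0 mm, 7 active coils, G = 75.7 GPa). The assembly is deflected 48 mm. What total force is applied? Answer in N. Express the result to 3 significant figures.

k_A = Gd⁴/(8D³N_a) = (76.3×10³)(0.65⁴)/(8·9.0³·6) = 0.38923 N/mm
k_B = Gd⁴/(8D³N_a) = (75.7×10³)(6.4⁴)/(8·75.0³·7) = 5.3758 N/mm
Series: 1/k_eq = 1/0.38923 + 1/5.3758 = 2.7552; k_eq = 0.36295 N/mm
F = k_eq·δ = 0.36295·48 = 17.422 N

17.4 N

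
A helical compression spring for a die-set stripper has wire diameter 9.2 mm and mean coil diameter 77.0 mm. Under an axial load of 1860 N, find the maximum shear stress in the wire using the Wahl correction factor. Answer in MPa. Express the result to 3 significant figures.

550 MPa

Spring index C = D/d = 77.0/9.2 = 8.3696
K_W = (4C−1)/(4C−4) + 0.615/C = 32.478/29.478 + 0.0735 = 1.1753
τ₀ = 8FD/(πd³) = 8·1860·77.0/(π·9.2³) = 1.14576e+06/2446.3 = 468.36 MPa
τ_max = K·τ₀ = 1.1753 × 468.36 = 550.44 MPa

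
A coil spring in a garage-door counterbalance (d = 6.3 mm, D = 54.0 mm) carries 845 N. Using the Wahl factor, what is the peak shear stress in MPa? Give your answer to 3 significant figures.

Spring index C = D/d = 54.0/6.3 = 8.5714
K_W = (4C−1)/(4C−4) + 0.615/C = 33.286/30.286 + 0.0717 = 1.1708
τ₀ = 8FD/(πd³) = 8·845·54.0/(π·6.3³) = 365040/785.55 = 464.7 MPa
τ_max = K·τ₀ = 1.1708 × 464.7 = 544.07 MPa

544 MPa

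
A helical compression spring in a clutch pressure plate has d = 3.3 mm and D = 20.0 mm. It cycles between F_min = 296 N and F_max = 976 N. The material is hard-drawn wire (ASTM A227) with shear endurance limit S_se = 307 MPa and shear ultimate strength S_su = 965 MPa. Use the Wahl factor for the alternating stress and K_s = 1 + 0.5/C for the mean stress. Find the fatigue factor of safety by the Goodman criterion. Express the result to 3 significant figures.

C = D/d = 20.0/3.3 = 6.0606; K_W = (4C−1)/(4C−4)+0.615/C = 1.2497; K_s = 1+0.5/C = 1.0825
F_a = (F_max−F_min)/2 = 340 N; F_m = (F_max+F_min)/2 = 636 N
τ_a = K_W·8F_aD/(πd³) = 1.2497 × 481.84 = 602.15 MPa
τ_m = K_s·8F_mD/(πd³) = 1.0825 × 901.33 = 975.69 MPa
Goodman: 1/n_f = τ_a/S_se + τ_m/S_su = 602.15/307 + 975.69/965 = 1.96140 + 1.01108 = 2.9725
n_f = 1/2.9725 = 0.3364

0.336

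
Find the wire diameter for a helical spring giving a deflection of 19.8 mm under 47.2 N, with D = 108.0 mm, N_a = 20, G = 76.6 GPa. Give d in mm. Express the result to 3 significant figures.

Required rate k = F/δ = 47.2/19.8 = 2.3838 N/mm
d = (8D³N_a·k / G)^(1/4) = (8·108.0³·20·2.3838 / (76.6×10³))^0.25
  = (6272.5)^0.25 = 8.8994 mm

8.90 mm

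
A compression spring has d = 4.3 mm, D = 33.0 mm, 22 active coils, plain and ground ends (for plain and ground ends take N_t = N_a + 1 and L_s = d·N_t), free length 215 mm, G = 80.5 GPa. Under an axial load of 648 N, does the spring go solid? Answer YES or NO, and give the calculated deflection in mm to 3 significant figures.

YES, δ = 149 mm

k = Gd⁴/(8D³N_a) = (80.5×10³)(4.3⁴)/(8·33.0³·22) = 4.3513 N/mm
N_t = 23; L_s = 4.3·23 = 98.9 mm; δ_solid = L₀ − L_s = 215 − 98.9 = 116.1 mm
δ = F/k = 648/4.3513 = 148.92 mm
δ ≥ δ_solid → spring goes solid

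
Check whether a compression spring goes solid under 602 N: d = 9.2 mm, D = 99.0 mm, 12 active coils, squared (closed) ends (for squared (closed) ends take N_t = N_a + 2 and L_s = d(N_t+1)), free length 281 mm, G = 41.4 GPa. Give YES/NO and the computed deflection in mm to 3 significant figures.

YES, δ = 189 mm

k = Gd⁴/(8D³N_a) = (41.4×10³)(9.2⁴)/(8·99.0³·12) = 3.184 N/mm
N_t = 14; L_s = 9.2·15 = 138 mm; δ_solid = L₀ − L_s = 281 − 138 = 143 mm
δ = F/k = 602/3.184 = 189.07 mm
δ ≥ δ_solid → spring goes solid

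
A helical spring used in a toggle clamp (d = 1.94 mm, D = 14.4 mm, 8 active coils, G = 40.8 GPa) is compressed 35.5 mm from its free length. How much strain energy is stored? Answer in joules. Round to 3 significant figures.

k = Gd⁴/(8D³N_a) = (40.8×10³)(1.94⁴)/(8·14.4³·8) = 3.0241 N/mm
U = ½kδ² = 0.5 × 3.0241 × 35.5² = 1905.6 N·mm = 1.9056 J

1.91 J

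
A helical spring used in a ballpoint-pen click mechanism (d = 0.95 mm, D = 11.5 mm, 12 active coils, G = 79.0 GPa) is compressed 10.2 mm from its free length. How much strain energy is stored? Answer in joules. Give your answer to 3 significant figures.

0.0229 J

k = Gd⁴/(8D³N_a) = (79.0×10³)(0.95⁴)/(8·11.5³·12) = 0.44071 N/mm
U = ½kδ² = 0.5 × 0.44071 × 10.2² = 22.926 N·mm = 0.022926 J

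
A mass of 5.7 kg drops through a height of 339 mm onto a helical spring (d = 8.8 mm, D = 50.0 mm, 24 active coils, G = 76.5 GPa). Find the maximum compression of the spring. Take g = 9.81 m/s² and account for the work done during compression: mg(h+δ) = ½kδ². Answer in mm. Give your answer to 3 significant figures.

47.6 mm

k = Gd⁴/(8D³N_a) = (76.5×10³)(8.8⁴)/(8·50.0³·24) = 19.115 N/mm
W = mg = 5.7 × 9.81 = 55.917 N
½kδ² − Wδ − Wh = 0 → δ = (W + √(W² + 2kWh))/k
δ = (55.917 + √(3126.7 + 724694))/19.115 = (55.917 + 853.12)/19.115 = 47.556 mm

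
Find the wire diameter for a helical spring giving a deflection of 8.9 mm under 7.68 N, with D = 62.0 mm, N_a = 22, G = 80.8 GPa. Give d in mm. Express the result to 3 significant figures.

Required rate k = F/δ = 7.68/8.9 = 0.86292 N/mm
d = (8D³N_a·k / G)^(1/4) = (8·62.0³·22·0.86292 / (80.8×10³))^0.25
  = (447.97)^0.25 = 4.6006 mm

4.60 mm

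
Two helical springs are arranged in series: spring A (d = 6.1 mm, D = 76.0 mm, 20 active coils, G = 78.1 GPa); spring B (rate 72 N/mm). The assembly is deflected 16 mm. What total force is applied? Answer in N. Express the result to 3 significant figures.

24.1 N

k_A = Gd⁴/(8D³N_a) = (78.1×10³)(6.1⁴)/(8·76.0³·20) = 1.5396 N/mm
Series: 1/k_eq = 1/1.5396 + 1/72 = 0.66341; k_eq = 1.5074 N/mm
F = k_eq·δ = 1.5074·16 = 24.118 N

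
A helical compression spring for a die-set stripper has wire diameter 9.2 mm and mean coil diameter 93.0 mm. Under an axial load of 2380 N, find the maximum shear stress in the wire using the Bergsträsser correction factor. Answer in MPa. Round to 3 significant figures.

Spring index C = D/d = 93.0/9.2 = 10.1087
K_B = (4C+2)/(4C−3) = 42.435/37.435 = 1.1336
τ₀ = 8FD/(πd³) = 8·2380·93.0/(π·9.2³) = 1.77072e+06/2446.3 = 723.83 MPa
τ_max = K·τ₀ = 1.1336 × 723.83 = 820.51 MPa

821 MPa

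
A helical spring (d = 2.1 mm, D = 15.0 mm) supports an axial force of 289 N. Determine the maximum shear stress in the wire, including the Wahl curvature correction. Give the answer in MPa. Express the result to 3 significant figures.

1440 MPa

Spring index C = D/d = 15.0/2.1 = 7.1429
K_W = (4C−1)/(4C−4) + 0.615/C = 27.571/24.571 + 0.0861 = 1.2082
τ₀ = 8FD/(πd³) = 8·289·15.0/(π·2.1³) = 34680/29.094 = 1192 MPa
τ_max = K·τ₀ = 1.2082 × 1192 = 1440.1 MPa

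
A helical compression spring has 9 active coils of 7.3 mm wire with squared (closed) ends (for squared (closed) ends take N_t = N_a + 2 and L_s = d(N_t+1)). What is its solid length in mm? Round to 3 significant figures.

squared (closed) ends: N_t = N_a + 2 = 9 + 2 = 11
L_s = d·(N_t+1) = 7.3 × 12 = 87.6 mm

87.6 mm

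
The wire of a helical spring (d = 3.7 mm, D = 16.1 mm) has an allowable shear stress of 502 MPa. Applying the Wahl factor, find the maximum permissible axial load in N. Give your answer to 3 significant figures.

454 N

C = D/d = 16.1/3.7 = 4.3514
K_W = (4C−1)/(4C−4) + 0.615/C = 16.405/13.405 + 0.1413 = 1.3651
τ_max = K·8FD/(πd³) → F_max = τ_allow·πd³/(8DK)
F_max = 502·π·3.7³/(8·16.1·1.3651) = 79884/175.83 = 454.33 N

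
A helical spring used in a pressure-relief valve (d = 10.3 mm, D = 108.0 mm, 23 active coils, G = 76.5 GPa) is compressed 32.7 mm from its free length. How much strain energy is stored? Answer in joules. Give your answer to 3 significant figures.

1.99 J

k = Gd⁴/(8D³N_a) = (76.5×10³)(10.3⁴)/(8·108.0³·23) = 3.7147 N/mm
U = ½kδ² = 0.5 × 3.7147 × 32.7² = 1986 N·mm = 1.986 J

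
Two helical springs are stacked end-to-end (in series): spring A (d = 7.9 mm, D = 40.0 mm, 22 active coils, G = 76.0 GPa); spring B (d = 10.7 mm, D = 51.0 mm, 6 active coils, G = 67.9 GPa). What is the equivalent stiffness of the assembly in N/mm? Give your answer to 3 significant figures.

k_A = Gd⁴/(8D³N_a) = (76.0×10³)(7.9⁴)/(8·40.0³·22) = 26.28 N/mm
k_B = Gd⁴/(8D³N_a) = (67.9×10³)(10.7⁴)/(8·51.0³·6) = 139.78 N/mm
Series: 1/k_eq = 1/26.28 + 1/139.78 = 0.045205; k_eq = 22.121 N/mm

22.1 N/mm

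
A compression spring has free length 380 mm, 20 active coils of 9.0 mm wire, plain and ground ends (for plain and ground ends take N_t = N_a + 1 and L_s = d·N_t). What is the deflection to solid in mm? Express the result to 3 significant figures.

191 mm

N_t = 21; L_s = 9.0·21 = 189 mm
δ_solid = L₀ − L_s = 380 − 189 = 191 mm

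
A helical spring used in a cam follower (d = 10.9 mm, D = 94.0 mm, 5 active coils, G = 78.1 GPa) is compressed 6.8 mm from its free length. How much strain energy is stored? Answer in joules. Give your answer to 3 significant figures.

k = Gd⁴/(8D³N_a) = (78.1×10³)(10.9⁴)/(8·94.0³·5) = 33.183 N/mm
U = ½kδ² = 0.5 × 33.183 × 6.8² = 767.19 N·mm = 0.76719 J

0.767 J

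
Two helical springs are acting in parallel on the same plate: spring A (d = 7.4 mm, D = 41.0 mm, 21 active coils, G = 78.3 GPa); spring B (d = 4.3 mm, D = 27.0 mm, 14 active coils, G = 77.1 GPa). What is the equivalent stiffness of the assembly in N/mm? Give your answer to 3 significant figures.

32.2 N/mm

k_A = Gd⁴/(8D³N_a) = (78.3×10³)(7.4⁴)/(8·41.0³·21) = 20.278 N/mm
k_B = Gd⁴/(8D³N_a) = (77.1×10³)(4.3⁴)/(8·27.0³·14) = 11.957 N/mm
Parallel: k_eq = 20.278 + 11.957 = 32.235 N/mm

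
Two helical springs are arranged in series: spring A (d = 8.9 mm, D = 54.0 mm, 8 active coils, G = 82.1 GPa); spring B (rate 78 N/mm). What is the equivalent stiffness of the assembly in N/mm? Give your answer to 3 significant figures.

30.9 N/mm

k_A = Gd⁴/(8D³N_a) = (82.1×10³)(8.9⁴)/(8·54.0³·8) = 51.114 N/mm
Series: 1/k_eq = 1/51.114 + 1/78 = 0.032385; k_eq = 30.879 N/mm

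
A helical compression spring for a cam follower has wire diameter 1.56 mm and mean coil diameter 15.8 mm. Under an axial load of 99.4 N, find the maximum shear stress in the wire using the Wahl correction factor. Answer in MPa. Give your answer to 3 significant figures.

1200 MPa

Spring index C = D/d = 15.8/1.56 = 10.1282
K_W = (4C−1)/(4C−4) + 0.615/C = 39.513/36.513 + 0.0607 = 1.1429
τ₀ = 8FD/(πd³) = 8·99.4·15.8/(π·1.56³) = 12564.2/11.927 = 1053.4 MPa
τ_max = K·τ₀ = 1.1429 × 1053.4 = 1204 MPa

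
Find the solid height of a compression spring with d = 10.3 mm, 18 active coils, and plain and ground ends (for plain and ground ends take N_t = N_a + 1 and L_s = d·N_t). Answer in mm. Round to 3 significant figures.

196 mm

plain and ground ends: N_t = N_a + 1 = 18 + 1 = 19
L_s = d·N_t = 10.3 × 19 = 195.7 mm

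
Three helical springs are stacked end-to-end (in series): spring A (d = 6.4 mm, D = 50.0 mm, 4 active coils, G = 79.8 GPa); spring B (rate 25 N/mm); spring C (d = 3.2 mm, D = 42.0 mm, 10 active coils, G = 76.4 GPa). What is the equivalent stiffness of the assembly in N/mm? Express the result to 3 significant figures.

k_A = Gd⁴/(8D³N_a) = (79.8×10³)(6.4⁴)/(8·50.0³·4) = 33.471 N/mm
k_C = Gd⁴/(8D³N_a) = (76.4×10³)(3.2⁴)/(8·42.0³·10) = 1.3516 N/mm
Series: 1/k_eq = 1/33.471 + 1/25 + 1/1.3516 = 0.80973; k_eq = 1.235 N/mm

1.23 N/mm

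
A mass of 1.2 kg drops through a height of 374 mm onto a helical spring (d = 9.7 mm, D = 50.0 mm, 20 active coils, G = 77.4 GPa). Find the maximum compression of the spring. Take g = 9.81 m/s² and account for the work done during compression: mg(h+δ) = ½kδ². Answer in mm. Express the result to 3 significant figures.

16.4 mm

k = Gd⁴/(8D³N_a) = (77.4×10³)(9.7⁴)/(8·50.0³·20) = 34.261 N/mm
W = mg = 1.2 × 9.81 = 11.772 N
½kδ² − Wδ − Wh = 0 → δ = (W + √(W² + 2kWh))/k
δ = (11.772 + √(138.58 + 301682))/34.261 = (11.772 + 549.38)/34.261 = 16.379 mm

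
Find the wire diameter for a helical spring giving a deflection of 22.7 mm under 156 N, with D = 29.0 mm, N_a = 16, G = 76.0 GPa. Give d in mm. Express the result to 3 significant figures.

4.10 mm

Required rate k = F/δ = 156/22.7 = 6.8722 N/mm
d = (8D³N_a·k / G)^(1/4) = (8·29.0³·16·6.8722 / (76.0×10³))^0.25
  = (282.29)^0.25 = 4.0989 mm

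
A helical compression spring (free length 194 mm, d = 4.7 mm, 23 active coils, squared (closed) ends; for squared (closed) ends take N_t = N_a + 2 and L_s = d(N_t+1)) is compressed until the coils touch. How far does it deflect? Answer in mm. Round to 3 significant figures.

71.8 mm

N_t = 25; L_s = 4.7·26 = 122.2 mm
δ_solid = L₀ − L_s = 194 − 122.2 = 71.8 mm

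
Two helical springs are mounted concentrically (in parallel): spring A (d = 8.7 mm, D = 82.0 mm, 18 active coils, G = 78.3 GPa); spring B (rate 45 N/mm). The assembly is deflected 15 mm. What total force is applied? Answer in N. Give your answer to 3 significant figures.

760 N

k_A = Gd⁴/(8D³N_a) = (78.3×10³)(8.7⁴)/(8·82.0³·18) = 5.6498 N/mm
Parallel: k_eq = 5.6498 + 45 = 50.65 N/mm
F = k_eq·δ = 50.65·15 = 759.75 N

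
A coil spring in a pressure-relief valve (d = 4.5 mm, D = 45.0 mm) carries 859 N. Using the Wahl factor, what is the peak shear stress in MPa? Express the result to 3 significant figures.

Spring index C = D/d = 45.0/4.5 = 10.0000
K_W = (4C−1)/(4C−4) + 0.615/C = 39.000/36.000 + 0.0615 = 1.1448
τ₀ = 8FD/(πd³) = 8·859·45.0/(π·4.5³) = 309240/286.28 = 1080.2 MPa
τ_max = K·τ₀ = 1.1448 × 1080.2 = 1236.7 MPa

1240 MPa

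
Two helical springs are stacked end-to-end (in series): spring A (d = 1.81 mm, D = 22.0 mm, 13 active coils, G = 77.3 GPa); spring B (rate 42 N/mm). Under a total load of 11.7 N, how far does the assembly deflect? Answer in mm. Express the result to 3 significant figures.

15.9 mm

k_A = Gd⁴/(8D³N_a) = (77.3×10³)(1.81⁴)/(8·22.0³·13) = 0.74919 N/mm
Series: 1/k_eq = 1/0.74919 + 1/42 = 1.3586; k_eq = 0.73606 N/mm
δ = F/k_eq = 11.7/0.73606 = 15.895 mm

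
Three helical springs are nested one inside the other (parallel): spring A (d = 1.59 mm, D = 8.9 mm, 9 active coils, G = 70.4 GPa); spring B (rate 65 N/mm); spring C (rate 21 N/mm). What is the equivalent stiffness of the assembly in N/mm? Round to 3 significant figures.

94.9 N/mm

k_A = Gd⁴/(8D³N_a) = (70.4×10³)(1.59⁴)/(8·8.9³·9) = 8.8646 N/mm
Parallel: k_eq = 8.8646 + 65 + 21 = 94.865 N/mm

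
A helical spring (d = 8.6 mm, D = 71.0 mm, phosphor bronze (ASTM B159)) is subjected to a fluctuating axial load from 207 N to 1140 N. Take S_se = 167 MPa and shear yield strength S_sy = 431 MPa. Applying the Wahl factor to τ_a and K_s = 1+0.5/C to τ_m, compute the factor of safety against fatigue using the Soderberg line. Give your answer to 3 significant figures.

C = D/d = 71.0/8.6 = 8.2558; K_W = (4C−1)/(4C−4)+0.615/C = 1.1779; K_s = 1+0.5/C = 1.0606
F_a = (F_max−F_min)/2 = 466.5 N; F_m = (F_max+F_min)/2 = 673.5 N
τ_a = K_W·8F_aD/(πd³) = 1.1779 × 132.6 = 156.19 MPa
τ_m = K_s·8F_mD/(πd³) = 1.0606 × 191.44 = 203.04 MPa
Soderberg: 1/n_f = τ_a/S_se + τ_m/S_sy = 156.19/167 + 203.04/431 = 0.93526 + 0.47109 = 1.4063
n_f = 1/1.4063 = 0.7111

0.711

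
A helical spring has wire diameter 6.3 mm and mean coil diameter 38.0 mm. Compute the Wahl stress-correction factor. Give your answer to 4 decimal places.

1.2510

C = D/d = 38.0/6.3 = 6.0317
K_W = (4C−1)/(4C−4) + 0.615/C = 23.127/20.127 + 0.1020 = 1.2510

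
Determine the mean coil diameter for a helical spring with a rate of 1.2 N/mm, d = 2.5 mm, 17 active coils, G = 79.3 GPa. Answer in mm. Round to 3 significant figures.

D = (Gd⁴/(8N_a·k))^(1/3) = (79.3×10³·2.5⁴/(8·17·1.2))^(1/3)
  = (18980.7)^(1/3) = 26.6750 mm

26.7 mm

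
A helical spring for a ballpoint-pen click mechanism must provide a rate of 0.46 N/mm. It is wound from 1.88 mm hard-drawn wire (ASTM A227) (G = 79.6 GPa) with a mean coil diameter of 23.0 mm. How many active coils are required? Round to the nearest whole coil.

22

N_a = Gd⁴/(8D³k) = (79.6×10³ × 1.88⁴)/(8 × 23.0³ × 0.46)
    = 994362 / 44774.6 = 22.21 → 22 coils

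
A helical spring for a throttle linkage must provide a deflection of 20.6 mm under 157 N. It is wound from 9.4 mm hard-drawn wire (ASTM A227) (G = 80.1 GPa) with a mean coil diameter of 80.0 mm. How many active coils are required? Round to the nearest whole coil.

20

Required rate k = F/δ = 157/20.6 = 7.6214 N/mm
N_a = Gd⁴/(8D³k) = (80.1×10³ × 9.4⁴)/(8 × 80.0³ × 7.6214)
    = 6.2538e+08 / 3.12171e+07 = 20.03 → 20 coils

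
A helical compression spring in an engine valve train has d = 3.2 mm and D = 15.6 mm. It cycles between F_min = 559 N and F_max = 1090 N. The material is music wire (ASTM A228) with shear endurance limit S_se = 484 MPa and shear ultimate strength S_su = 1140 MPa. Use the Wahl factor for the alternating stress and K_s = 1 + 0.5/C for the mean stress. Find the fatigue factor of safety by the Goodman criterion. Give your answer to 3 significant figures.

0.542

C = D/d = 15.6/3.2 = 4.8750; K_W = (4C−1)/(4C−4)+0.615/C = 1.3197; K_s = 1+0.5/C = 1.1026
F_a = (F_max−F_min)/2 = 265.5 N; F_m = (F_max+F_min)/2 = 824.5 N
τ_a = K_W·8F_aD/(πd³) = 1.3197 × 321.87 = 424.77 MPa
τ_m = K_s·8F_mD/(πd³) = 1.1026 × 999.55 = 1102.1 MPa
Goodman: 1/n_f = τ_a/S_se + τ_m/S_su = 424.77/484 + 1102.1/1140 = 0.87763 + 0.96673 = 1.8444
n_f = 1/1.8444 = 0.5422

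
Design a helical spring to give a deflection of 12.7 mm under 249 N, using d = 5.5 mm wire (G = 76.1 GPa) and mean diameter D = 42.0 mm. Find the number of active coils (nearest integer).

6

Required rate k = F/δ = 249/12.7 = 19.606 N/mm
N_a = Gd⁴/(8D³k) = (76.1×10³ × 5.5⁴)/(8 × 42.0³ × 19.606)
    = 6.96363e+07 / 1.16207e+07 = 5.992 → 6 coils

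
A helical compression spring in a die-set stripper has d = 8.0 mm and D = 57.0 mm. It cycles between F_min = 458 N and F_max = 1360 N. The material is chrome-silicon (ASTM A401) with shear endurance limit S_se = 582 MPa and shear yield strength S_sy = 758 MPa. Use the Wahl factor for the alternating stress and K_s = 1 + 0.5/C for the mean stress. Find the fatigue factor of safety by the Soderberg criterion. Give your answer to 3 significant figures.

C = D/d = 57.0/8.0 = 7.1250; K_W = (4C−1)/(4C−4)+0.615/C = 1.2088; K_s = 1+0.5/C = 1.0702
F_a = (F_max−F_min)/2 = 451 N; F_m = (F_max+F_min)/2 = 909 N
τ_a = K_W·8F_aD/(πd³) = 1.2088 × 127.86 = 154.55 MPa
τ_m = K_s·8F_mD/(πd³) = 1.0702 × 257.7 = 275.78 MPa
Soderberg: 1/n_f = τ_a/S_se + τ_m/S_sy = 154.55/582 + 275.78/758 = 0.26555 + 0.36383 = 0.62937
n_f = 1/0.62937 = 1.589

1.59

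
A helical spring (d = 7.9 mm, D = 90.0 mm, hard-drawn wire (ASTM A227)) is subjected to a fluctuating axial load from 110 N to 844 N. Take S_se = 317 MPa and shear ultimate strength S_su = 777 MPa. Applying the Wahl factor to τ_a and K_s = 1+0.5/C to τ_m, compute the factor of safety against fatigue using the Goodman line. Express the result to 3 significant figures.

C = D/d = 90.0/7.9 = 11.3924; K_W = (4C−1)/(4C−4)+0.615/C = 1.1262; K_s = 1+0.5/C = 1.0439
F_a = (F_max−F_min)/2 = 367 N; F_m = (F_max+F_min)/2 = 477 N
τ_a = K_W·8F_aD/(πd³) = 1.1262 × 170.6 = 192.12 MPa
τ_m = K_s·8F_mD/(πd³) = 1.0439 × 221.73 = 231.46 MPa
Goodman: 1/n_f = τ_a/S_se + τ_m/S_su = 192.12/317 + 231.46/777 = 0.60605 + 0.29789 = 0.90393
n_f = 1/0.90393 = 1.106

1.11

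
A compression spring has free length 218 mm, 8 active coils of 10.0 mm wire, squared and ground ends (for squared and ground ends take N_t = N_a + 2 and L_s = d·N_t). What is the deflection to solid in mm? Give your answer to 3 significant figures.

118 mm

N_t = 10; L_s = 10.0·10 = 100 mm
δ_solid = L₀ − L_s = 218 − 100 = 118 mm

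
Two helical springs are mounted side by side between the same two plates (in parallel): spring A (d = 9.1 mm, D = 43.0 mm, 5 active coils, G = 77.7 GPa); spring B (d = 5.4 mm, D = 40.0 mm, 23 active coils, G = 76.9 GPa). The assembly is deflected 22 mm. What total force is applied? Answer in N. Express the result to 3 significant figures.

k_A = Gd⁴/(8D³N_a) = (77.7×10³)(9.1⁴)/(8·43.0³·5) = 167.54 N/mm
k_B = Gd⁴/(8D³N_a) = (76.9×10³)(5.4⁴)/(8·40.0³·23) = 5.5527 N/mm
Parallel: k_eq = 167.54 + 5.5527 = 173.09 N/mm
F = k_eq·δ = 173.09·22 = 3808.1 N

3810 N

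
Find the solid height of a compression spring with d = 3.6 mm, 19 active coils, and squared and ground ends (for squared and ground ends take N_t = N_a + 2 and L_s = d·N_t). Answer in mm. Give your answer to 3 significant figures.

75.6 mm

squared and ground ends: N_t = N_a + 2 = 19 + 2 = 21
L_s = d·N_t = 3.6 × 21 = 75.6 mm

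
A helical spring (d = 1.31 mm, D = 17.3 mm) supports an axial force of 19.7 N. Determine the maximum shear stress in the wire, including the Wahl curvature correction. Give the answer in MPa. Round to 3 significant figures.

Spring index C = D/d = 17.3/1.31 = 13.2061
K_W = (4C−1)/(4C−4) + 0.615/C = 51.824/48.824 + 0.0466 = 1.1080
τ₀ = 8FD/(πd³) = 8·19.7·17.3/(π·1.31³) = 2726.48/7.0626 = 386.05 MPa
τ_max = K·τ₀ = 1.1080 × 386.05 = 427.74 MPa

428 MPa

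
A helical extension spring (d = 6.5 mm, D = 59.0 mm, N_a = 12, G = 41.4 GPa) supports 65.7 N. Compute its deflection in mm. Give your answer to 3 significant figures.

17.5 mm

k = Gd⁴/(8D³N_a) = (41.4×10³)(6.5⁴)/(8·59.0³·12) = 3.7482 N/mm
δ = F/k = 65.7 / 3.7482 = 17.528 mm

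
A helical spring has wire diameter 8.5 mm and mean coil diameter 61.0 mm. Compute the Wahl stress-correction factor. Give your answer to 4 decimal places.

C = D/d = 61.0/8.5 = 7.1765
K_W = (4C−1)/(4C−4) + 0.615/C = 27.706/24.706 + 0.0857 = 1.2071

1.2071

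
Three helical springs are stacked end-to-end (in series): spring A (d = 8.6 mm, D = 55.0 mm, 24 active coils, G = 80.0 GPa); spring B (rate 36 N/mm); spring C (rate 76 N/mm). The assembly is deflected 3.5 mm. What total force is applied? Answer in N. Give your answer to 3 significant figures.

k_A = Gd⁴/(8D³N_a) = (80.0×10³)(8.6⁴)/(8·55.0³·24) = 13.699 N/mm
Series: 1/k_eq = 1/13.699 + 1/36 + 1/76 = 0.11393; k_eq = 8.7771 N/mm
F = k_eq·δ = 8.7771·3.5 = 30.72 N

30.7 N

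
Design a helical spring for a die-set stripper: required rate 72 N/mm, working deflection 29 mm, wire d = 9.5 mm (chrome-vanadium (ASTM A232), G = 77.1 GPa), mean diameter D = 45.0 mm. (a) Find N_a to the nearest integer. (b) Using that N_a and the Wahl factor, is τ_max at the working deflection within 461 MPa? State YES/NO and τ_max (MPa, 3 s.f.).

(a) 12 coils; (b) YES, τ_max = 370 MPa

N_a = Gd⁴/(8D³k) = (77.1×10³)(9.5⁴)/(8·45.0³·72) = 11.96 → N_a = 12
Actual rate k = Gd⁴/(8D³·12) = 71.786 N/mm
Working load F = kδ = 71.786·29 = 2081.8 N
C = 45.0/9.5 = 4.7368; K_W = (4C−1)/(4C−4)+0.615/C = 1.3305
τ_max = K_W·8FD/(πd³) = 1.3305·278.24 = 370.21 MPa
τ_max ≤ 461 MPa → acceptable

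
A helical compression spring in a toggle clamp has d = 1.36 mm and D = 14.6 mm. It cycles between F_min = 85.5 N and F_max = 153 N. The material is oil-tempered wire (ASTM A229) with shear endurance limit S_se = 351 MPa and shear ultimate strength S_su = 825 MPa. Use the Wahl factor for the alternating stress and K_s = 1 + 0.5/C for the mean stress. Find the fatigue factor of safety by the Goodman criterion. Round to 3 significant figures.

0.260

C = D/d = 14.6/1.36 = 10.7353; K_W = (4C−1)/(4C−4)+0.615/C = 1.1343; K_s = 1+0.5/C = 1.0466
F_a = (F_max−F_min)/2 = 33.75 N; F_m = (F_max+F_min)/2 = 119.25 N
τ_a = K_W·8F_aD/(πd³) = 1.1343 × 498.83 = 565.83 MPa
τ_m = K_s·8F_mD/(πd³) = 1.0466 × 1762.5 = 1844.6 MPa
Goodman: 1/n_f = τ_a/S_se + τ_m/S_su = 565.83/351 + 1844.6/825 = 1.61206 + 2.23589 = 3.848
n_f = 1/3.848 = 0.2599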